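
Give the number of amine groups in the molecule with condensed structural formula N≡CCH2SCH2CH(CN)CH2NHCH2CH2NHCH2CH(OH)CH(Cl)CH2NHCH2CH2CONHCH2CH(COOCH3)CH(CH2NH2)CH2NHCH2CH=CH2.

N≡C–: carbon triple-bonded to nitrogen → nitrile.
C–S–C linkage → sulfide (thioether).
pendant –C≡N: nitrile.
C–N–C with sp³ carbons and no adjacent C=O → amine (secondary).
C–N–C with sp³ carbons and no adjacent C=O → amine (secondary).
–OH on an sp³ carbon → alcohol (secondary).
halogen on an sp³ carbon → alkyl halide.
C–N–C with sp³ carbons and no adjacent C=O → amine (secondary).
–C(=O)–N– linkage → amide (the N is not an amine).
pendant –COOCH3: carbonyl C bonded to C and –OCH3 → ester.
pendant –CH2NH2: N on sp³ C, no adjacent C=O → amine.
C–N–C with sp³ carbons and no adjacent C=O → amine (secondary).
C=C double bond → alkene.
Amine appears at: CH2NHCH2, CH2NHCH2, CH2NHCH2, CH(CH2NH2), CH2NHCH2 → 5.

5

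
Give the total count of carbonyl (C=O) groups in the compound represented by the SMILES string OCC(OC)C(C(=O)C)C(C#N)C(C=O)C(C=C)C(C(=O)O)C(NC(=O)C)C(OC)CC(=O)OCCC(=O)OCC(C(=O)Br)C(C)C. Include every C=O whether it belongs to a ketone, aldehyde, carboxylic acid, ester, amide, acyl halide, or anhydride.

7

CH(COCH3): ketone, 1 C=O (running total 1).
CH(CHO): aldehyde, 1 C=O (running total 2).
CH(COOH): carboxylic acid, 1 C=O (running total 3).
CH(NHCOCH3): amide, 1 C=O (running total 4).
CH2COOCH2: ester, 1 C=O (running total 5).
CH2COOCH2: ester, 1 C=O (running total 6).
CH(COBr): acyl halide, 1 C=O (running total 7).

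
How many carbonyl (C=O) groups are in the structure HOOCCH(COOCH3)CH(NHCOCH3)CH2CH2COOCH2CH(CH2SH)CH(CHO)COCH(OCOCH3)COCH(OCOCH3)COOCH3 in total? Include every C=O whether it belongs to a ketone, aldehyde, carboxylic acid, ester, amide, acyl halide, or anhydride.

HOOC: carboxylic acid, 1 C=O (running total 1).
CH(COOCH3): ester, 1 C=O (running total 2).
CH(NHCOCH3): amide, 1 C=O (running total 3).
CH2COOCH2: ester, 1 C=O (running total 4).
CH(CHO): aldehyde, 1 C=O (running total 5).
CO: ketone, 1 C=O (running total 6).
CH(OCOCH3): ester, 1 C=O (running total 7).
CO: ketone, 1 C=O (running total 8).
CH(OCOCH3): ester, 1 C=O (running total 9).
COOCH3: ester, 1 C=O (running total 10).

10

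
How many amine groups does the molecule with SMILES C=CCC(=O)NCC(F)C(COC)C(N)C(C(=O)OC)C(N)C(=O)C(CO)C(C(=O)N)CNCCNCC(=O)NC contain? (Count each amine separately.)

4

C=C double bond → alkene.
–C(=O)–N– linkage → amide (the N is not an amine).
halogen on an sp³ carbon → alkyl halide.
pendant –CH2OCH3: C–O–C linkage → ether.
–NH2 on an sp³ carbon with no adjacent C=O → amine.
pendant –COOCH3: carbonyl C bonded to C and –OCH3 → ester.
–NH2 on an sp³ carbon with no adjacent C=O → amine.
–C(=O)– with carbon on both sides → ketone.
pendant –CH2OH on an sp³ backbone C → alcohol.
pendant –CONH2: carbonyl C bonded to C and N → amide.
C–N–C with sp³ carbons and no adjacent C=O → amine (secondary).
C–N–C with sp³ carbons and no adjacent C=O → amine (secondary).
–C(=O)NHCH3: carbonyl C bonded to C and to N → amide (the N is not an amine).
Amine appears at: CH(NH2), CH(NH2), CH2NHCH2, CH2NHCH2 → 4.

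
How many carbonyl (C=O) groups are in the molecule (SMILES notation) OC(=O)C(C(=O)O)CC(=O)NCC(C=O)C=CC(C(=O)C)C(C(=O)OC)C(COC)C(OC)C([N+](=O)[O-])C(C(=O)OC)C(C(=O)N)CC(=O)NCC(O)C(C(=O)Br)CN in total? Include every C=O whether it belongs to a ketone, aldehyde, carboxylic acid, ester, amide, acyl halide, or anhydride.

HOOC: carboxylic acid, 1 C=O (running total 1).
CH(COOH): carboxylic acid, 1 C=O (running total 2).
CH2CONHCH2: amide, 1 C=O (running total 3).
CH(CHO): aldehyde, 1 C=O (running total 4).
CH(COCH3): ketone, 1 C=O (running total 5).
CH(COOCH3): ester, 1 C=O (running total 6).
CH(COOCH3): ester, 1 C=O (running total 7).
CH(CONH2): amide, 1 C=O (running total 8).
CH2CONHCH2: amide, 1 C=O (running total 9).
CH(COBr): acyl halide, 1 C=O (running total 10).

10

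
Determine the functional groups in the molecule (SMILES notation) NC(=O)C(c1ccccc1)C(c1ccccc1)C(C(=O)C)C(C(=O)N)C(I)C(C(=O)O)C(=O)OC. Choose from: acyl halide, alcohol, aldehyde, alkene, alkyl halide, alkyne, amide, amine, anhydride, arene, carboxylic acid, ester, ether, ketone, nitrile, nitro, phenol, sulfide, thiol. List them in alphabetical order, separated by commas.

–C(=O)NH2: carbonyl C bonded to C and to N → amide (the N is not a separate amine).
pendant –C6H5: benzene ring → arene.
pendant –C6H5: benzene ring → arene.
pendant –COCH3: carbonyl C bonded to two carbons → ketone.
pendant –CONH2: carbonyl C bonded to C and N → amide.
halogen on an sp³ carbon → alkyl halide.
pendant –COOH: carbonyl C bonded to C and –OH → carboxylic acid.
–C(=O)OCH3: carbonyl C bonded to C and to –OCH3 → ester (not ketone + ether).

alkyl halide, amide, arene, carboxylic acid, ester, ketone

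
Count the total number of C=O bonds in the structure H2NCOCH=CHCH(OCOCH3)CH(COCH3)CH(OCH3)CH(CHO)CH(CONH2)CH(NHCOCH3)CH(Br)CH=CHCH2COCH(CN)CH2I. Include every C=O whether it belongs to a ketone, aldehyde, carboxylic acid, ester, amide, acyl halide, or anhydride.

7

H2NCO: amide, 1 C=O (running total 1).
CH(OCOCH3): ester, 1 C=O (running total 2).
CH(COCH3): ketone, 1 C=O (running total 3).
CH(CHO): aldehyde, 1 C=O (running total 4).
CH(CONH2): amide, 1 C=O (running total 5).
CH(NHCOCH3): amide, 1 C=O (running total 6).
CO: ketone, 1 C=O (running total 7).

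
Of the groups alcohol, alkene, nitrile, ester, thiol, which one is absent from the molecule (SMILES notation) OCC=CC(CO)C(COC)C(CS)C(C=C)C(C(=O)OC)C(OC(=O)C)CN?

ester: present (CH(COOCH3) — pendant –COOCH3: carbonyl C bonded to C and –OCH3 → ester).
thiol: present (CH(CH2SH) — pendant –CH2SH → thiol).
alcohol: present (HOCH2 — HO– on an sp³ carbon → alcohol).
alkene: present (CH=CH — C=C double bond → alkene).
nitrile: no segment matches this pattern.

nitrile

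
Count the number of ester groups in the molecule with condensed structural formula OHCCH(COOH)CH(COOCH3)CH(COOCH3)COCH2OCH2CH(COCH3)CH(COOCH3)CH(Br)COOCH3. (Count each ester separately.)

4

Reading the structure from left to right:
  OHC: terminal –CHO: carbonyl C bonded to H and C → aldehyde.
  CH(COOH): pendant –COOH: carbonyl C bonded to C and –OH → carboxylic acid.
  CH(COOCH3): pendant –COOCH3: carbonyl C bonded to C and –OCH3 → ester.
  CH(COOCH3): pendant –COOCH3: carbonyl C bonded to C and –OCH3 → ester.
  CO: –C(=O)– with carbon on both sides → ketone.
  CH2OCH2: C–O–C with sp³ carbons on both sides and no adjacent C=O → ether.
  CH(COCH3): pendant –COCH3: carbonyl C bonded to two carbons → ketone.
  CH(COOCH3): pendant –COOCH3: carbonyl C bonded to C and –OCH3 → ester.
  CH(Br): halogen on an sp³ carbon → alkyl halide.
  COOCH3: –C(=O)OCH3: carbonyl C bonded to C and to –OCH3 → ester (not ketone + ether).
Ester appears at: CH(COOCH3), CH(COOCH3), CH(COOCH3), COOCH3 → 4.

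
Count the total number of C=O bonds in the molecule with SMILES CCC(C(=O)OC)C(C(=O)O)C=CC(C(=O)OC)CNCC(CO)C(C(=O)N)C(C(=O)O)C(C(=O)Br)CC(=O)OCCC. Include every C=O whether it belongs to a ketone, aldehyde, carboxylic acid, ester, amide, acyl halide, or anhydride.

CH(COOCH3): ester, 1 C=O (running total 1).
CH(COOH): carboxylic acid, 1 C=O (running total 2).
CH(COOCH3): ester, 1 C=O (running total 3).
CH(CONH2): amide, 1 C=O (running total 4).
CH(COOH): carboxylic acid, 1 C=O (running total 5).
CH(COBr): acyl halide, 1 C=O (running total 6).
CH2COOCH2: ester, 1 C=O (running total 7).

7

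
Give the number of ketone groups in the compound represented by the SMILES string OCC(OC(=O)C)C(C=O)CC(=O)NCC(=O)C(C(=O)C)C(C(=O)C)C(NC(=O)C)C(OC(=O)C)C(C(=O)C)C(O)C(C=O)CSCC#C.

4

Reading the structure from left to right:
  HOCH2: HO– on an sp³ carbon → alcohol.
  CH(OCOCH3): pendant –OC(=O)CH3: an acyloxy group → ester.
  CH(CHO): pendant –CHO: carbonyl C bonded to C and H → aldehyde.
  CH2CONHCH2: –C(=O)–N– linkage → amide (the N is not an amine).
  CO: –C(=O)– with carbon on both sides → ketone.
  CH(COCH3): pendant –COCH3: carbonyl C bonded to two carbons → ketone.
  CH(COCH3): pendant –COCH3: carbonyl C bonded to two carbons → ketone.
  CH(NHCOCH3): pendant –NHC(=O)CH3: N bonded to a carbonyl → amide (not amine).
  CH(OCOCH3): pendant –OC(=O)CH3: an acyloxy group → ester.
  CH(COCH3): pendant –COCH3: carbonyl C bonded to two carbons → ketone.
  CH(OH): –OH on an sp³ carbon → alcohol (secondary).
  CH(CHO): pendant –CHO: carbonyl C bonded to C and H → aldehyde.
  CH2SCH2: C–S–C linkage → sulfide (thioether).
  C≡CH: C≡C triple bond → alkyne.
Ketone appears at: CO, CH(COCH3), CH(COCH3), CH(COCH3) → 4.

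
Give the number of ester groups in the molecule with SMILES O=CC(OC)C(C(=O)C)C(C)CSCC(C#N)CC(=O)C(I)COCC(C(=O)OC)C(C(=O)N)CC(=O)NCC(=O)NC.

Working along the chain:
  OHC: terminal –CHO: carbonyl C bonded to H and C → aldehyde.
  CH(OCH3): pendant –OCH3: C–O–C with sp³ C, no adjacent C=O → ether.
  CH(COCH3): pendant –COCH3: carbonyl C bonded to two carbons → ketone.
  CH2SCH2: C–S–C linkage → sulfide (thioether).
  CH(CN): pendant –C≡N: nitrile.
  CO: –C(=O)– with carbon on both sides → ketone.
  CH(I): halogen on an sp³ carbon → alkyl halide.
  CH2OCH2: C–O–C with sp³ carbons on both sides and no adjacent C=O → ether.
  CH(COOCH3): pendant –COOCH3: carbonyl C bonded to C and –OCH3 → ester.
  CH(CONH2): pendant –CONH2: carbonyl C bonded to C and N → amide.
  CH2CONHCH2: –C(=O)–N– linkage → amide (the N is not an amine).
  CONHCH3: –C(=O)NHCH3: carbonyl C bonded to C and to N → amide (the N is not an amine).
Ester appears at: CH(COOCH3) → 1.

1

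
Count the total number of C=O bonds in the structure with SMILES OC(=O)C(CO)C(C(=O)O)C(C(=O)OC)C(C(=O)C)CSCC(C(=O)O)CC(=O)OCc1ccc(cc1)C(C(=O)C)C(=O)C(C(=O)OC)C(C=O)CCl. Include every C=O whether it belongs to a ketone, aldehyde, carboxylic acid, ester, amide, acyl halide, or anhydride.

10

HOOC: carboxylic acid, 1 C=O (running total 1).
CH(COOH): carboxylic acid, 1 C=O (running total 2).
CH(COOCH3): ester, 1 C=O (running total 3).
CH(COCH3): ketone, 1 C=O (running total 4).
CH(COOH): carboxylic acid, 1 C=O (running total 5).
CH2COOCH2: ester, 1 C=O (running total 6).
CH(COCH3): ketone, 1 C=O (running total 7).
CO: ketone, 1 C=O (running total 8).
CH(COOCH3): ester, 1 C=O (running total 9).
CH(CHO): aldehyde, 1 C=O (running total 10).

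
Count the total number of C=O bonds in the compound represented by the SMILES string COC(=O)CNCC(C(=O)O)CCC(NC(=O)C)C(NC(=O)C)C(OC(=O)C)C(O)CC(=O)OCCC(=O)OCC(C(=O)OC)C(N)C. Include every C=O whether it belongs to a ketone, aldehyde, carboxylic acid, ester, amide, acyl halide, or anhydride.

8

CH3OOC: ester, 1 C=O (running total 1).
CH(COOH): carboxylic acid, 1 C=O (running total 2).
CH(NHCOCH3): amide, 1 C=O (running total 3).
CH(NHCOCH3): amide, 1 C=O (running total 4).
CH(OCOCH3): ester, 1 C=O (running total 5).
CH2COOCH2: ester, 1 C=O (running total 6).
CH2COOCH2: ester, 1 C=O (running total 7).
CH(COOCH3): ester, 1 C=O (running total 8).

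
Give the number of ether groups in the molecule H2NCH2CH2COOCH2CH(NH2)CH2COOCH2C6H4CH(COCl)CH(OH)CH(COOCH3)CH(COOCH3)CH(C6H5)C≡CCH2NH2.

0

Reading the structure from left to right:
  H2NCH2: –NH2 on an sp³ carbon with no adjacent C=O → amine.
  CH2COOCH2: –C(=O)–O–C with C on the carbonyl side → ester.
  CH(NH2): –NH2 on an sp³ carbon with no adjacent C=O → amine.
  CH2COOCH2: –C(=O)–O–C with C on the carbonyl side → ester.
  C6H4: para-disubstituted benzene ring → arene.
  CH(COCl): pendant –C(=O)X: carbonyl C bonded to C and halogen → acyl halide.
  CH(OH): –OH on an sp³ carbon → alcohol (secondary).
  CH(COOCH3): pendant –COOCH3: carbonyl C bonded to C and –OCH3 → ester.
  CH(COOCH3): pendant –COOCH3: carbonyl C bonded to C and –OCH3 → ester.
  CH(C6H5): pendant –C6H5: benzene ring → arene.
  C≡C: C≡C triple bond → alkyne.
  CH2NH2: –NH2 on an sp³ carbon with no adjacent C=O → amine.
No segment is a ether: CH2COOCH2 is ester, not ether; CH2COOCH2 is ester, not ether; CH(OH) is alcohol, not ether. → 0.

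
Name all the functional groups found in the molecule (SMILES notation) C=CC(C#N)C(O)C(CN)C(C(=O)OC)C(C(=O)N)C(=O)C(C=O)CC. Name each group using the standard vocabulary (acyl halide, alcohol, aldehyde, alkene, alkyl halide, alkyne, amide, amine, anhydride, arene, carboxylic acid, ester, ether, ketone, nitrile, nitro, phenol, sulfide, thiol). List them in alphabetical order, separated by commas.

Working along the chain:
  CH2=CH: C=C double bond → alkene.
  CH(CN): pendant –C≡N: nitrile.
  CH(OH): –OH on an sp³ carbon → alcohol (secondary).
  CH(CH2NH2): pendant –CH2NH2: N on sp³ C, no adjacent C=O → amine.
  CH(COOCH3): pendant –COOCH3: carbonyl C bonded to C and –OCH3 → ester.
  CH(CONH2): pendant –CONH2: carbonyl C bonded to C and N → amide.
  CO: –C(=O)– with carbon on both sides → ketone.
  CH(CHO): pendant –CHO: carbonyl C bonded to C and H → aldehyde.

alcohol, aldehyde, alkene, amide, amine, ester, ketone, nitrile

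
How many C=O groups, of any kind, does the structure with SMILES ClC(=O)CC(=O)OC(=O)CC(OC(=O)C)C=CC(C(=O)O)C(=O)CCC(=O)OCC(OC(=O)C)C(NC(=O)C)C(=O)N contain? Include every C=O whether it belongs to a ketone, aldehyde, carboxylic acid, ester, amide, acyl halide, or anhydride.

ClCO: acyl halide, 1 C=O (running total 1).
CH2CO-O-COCH2: anhydride, 2 C=O (running total 3).
CH(OCOCH3): ester, 1 C=O (running total 4).
CH(COOH): carboxylic acid, 1 C=O (running total 5).
CO: ketone, 1 C=O (running total 6).
CH2COOCH2: ester, 1 C=O (running total 7).
CH(OCOCH3): ester, 1 C=O (running total 8).
CH(NHCOCH3): amide, 1 C=O (running total 9).
CONH2: amide, 1 C=O (running total 10).

10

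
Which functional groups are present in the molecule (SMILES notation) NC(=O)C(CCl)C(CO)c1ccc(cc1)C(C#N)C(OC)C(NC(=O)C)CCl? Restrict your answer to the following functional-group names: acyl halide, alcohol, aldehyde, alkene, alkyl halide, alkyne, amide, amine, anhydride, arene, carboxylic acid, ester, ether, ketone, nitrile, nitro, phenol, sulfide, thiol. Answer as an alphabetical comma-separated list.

–C(=O)NH2: carbonyl C bonded to C and to N → amide (the N is not a separate amine).
pendant –CH2X: halogen on sp³ carbon → alkyl halide.
pendant –CH2OH on an sp³ backbone C → alcohol.
para-disubstituted benzene ring → arene.
pendant –C≡N: nitrile.
pendant –OCH3: C–O–C with sp³ C, no adjacent C=O → ether.
pendant –NHC(=O)CH3: N bonded to a carbonyl → amide (not amine).
halogen on an sp³ carbon → alkyl halide.

alcohol, alkyl halide, amide, arene, ether, nitrile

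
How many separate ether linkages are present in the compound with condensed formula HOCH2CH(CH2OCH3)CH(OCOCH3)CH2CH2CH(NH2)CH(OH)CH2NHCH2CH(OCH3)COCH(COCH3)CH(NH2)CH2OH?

2

HO– on an sp³ carbon → alcohol.
pendant –CH2OCH3: C–O–C linkage → ether.
pendant –OC(=O)CH3: an acyloxy group → ester.
–NH2 on an sp³ carbon with no adjacent C=O → amine.
–OH on an sp³ carbon → alcohol (secondary).
C–N–C with sp³ carbons and no adjacent C=O → amine (secondary).
pendant –OCH3: C–O–C with sp³ C, no adjacent C=O → ether.
–C(=O)– with carbon on both sides → ketone.
pendant –COCH3: carbonyl C bonded to two carbons → ketone.
–NH2 on an sp³ carbon with no adjacent C=O → amine.
–OH on an sp³ carbon → alcohol.
Ether appears at: CH(CH2OCH3), CH(OCH3) → 2.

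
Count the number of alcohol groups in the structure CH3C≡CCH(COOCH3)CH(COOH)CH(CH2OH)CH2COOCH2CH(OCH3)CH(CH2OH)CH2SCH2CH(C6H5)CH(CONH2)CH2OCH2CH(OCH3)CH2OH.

C≡C triple bond → alkyne.
pendant –COOCH3: carbonyl C bonded to C and –OCH3 → ester.
pendant –COOH: carbonyl C bonded to C and –OH → carboxylic acid.
pendant –CH2OH on an sp³ backbone C → alcohol.
–C(=O)–O–C with C on the carbonyl side → ester.
pendant –OCH3: C–O–C with sp³ C, no adjacent C=O → ether.
pendant –CH2OH on an sp³ backbone C → alcohol.
C–S–C linkage → sulfide (thioether).
pendant –C6H5: benzene ring → arene.
pendant –CONH2: carbonyl C bonded to C and N → amide.
C–O–C with sp³ carbons on both sides and no adjacent C=O → ether.
pendant –OCH3: C–O–C with sp³ C, no adjacent C=O → ether.
–OH on an sp³ carbon → alcohol.
Alcohol appears at: CH(CH2OH), CH(CH2OH), CH2OH → 3.

3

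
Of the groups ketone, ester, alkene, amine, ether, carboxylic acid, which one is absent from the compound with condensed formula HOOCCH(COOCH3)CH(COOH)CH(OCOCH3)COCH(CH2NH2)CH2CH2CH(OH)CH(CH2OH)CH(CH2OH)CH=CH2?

carboxylic acid: present (HOOC — –COOH: carbonyl C bonded to –OH and C → carboxylic acid (the –OH is not a separate alcohol)).
ketone: present (CO — –C(=O)– with carbon on both sides → ketone).
alkene: present (CH=CH2 — C=C double bond → alkene).
amine: present (CH(CH2NH2) — pendant –CH2NH2: N on sp³ C, no adjacent C=O → amine).
ester: present (CH(COOCH3) — pendant –COOCH3: carbonyl C bonded to C and –OCH3 → ester).
ether: absent. In each of CH(COOCH3) and CH(OCOCH3), the C–O–C oxygen is adjacent to a C=O, so it belongs to an ester, not an ether.

ether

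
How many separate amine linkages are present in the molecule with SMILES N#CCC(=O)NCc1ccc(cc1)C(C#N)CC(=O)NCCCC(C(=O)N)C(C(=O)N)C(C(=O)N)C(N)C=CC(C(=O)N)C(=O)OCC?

N≡C–: carbon triple-bonded to nitrogen → nitrile.
–C(=O)–N– linkage → amide (the N is not an amine).
para-disubstituted benzene ring → arene.
pendant –C≡N: nitrile.
–C(=O)–N– linkage → amide (the N is not an amine).
pendant –CONH2: carbonyl C bonded to C and N → amide.
pendant –CONH2: carbonyl C bonded to C and N → amide.
pendant –CONH2: carbonyl C bonded to C and N → amide.
–NH2 on an sp³ carbon with no adjacent C=O → amine.
C=C double bond → alkene.
pendant –CONH2: carbonyl C bonded to C and N → amide.
–C(=O)OCH2CH3: carbonyl C bonded to C and to –OEt → ester.
Amine appears at: CH(NH2) → 1.

1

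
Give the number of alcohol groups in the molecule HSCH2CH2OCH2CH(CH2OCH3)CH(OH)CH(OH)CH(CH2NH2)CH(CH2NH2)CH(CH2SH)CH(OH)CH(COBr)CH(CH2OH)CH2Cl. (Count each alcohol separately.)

Reading the structure from left to right:
  HSCH2: –SH on an sp³ carbon → thiol.
  CH2OCH2: C–O–C with sp³ carbons on both sides and no adjacent C=O → ether.
  CH(CH2OCH3): pendant –CH2OCH3: C–O–C linkage → ether.
  CH(OH): –OH on an sp³ carbon → alcohol (secondary).
  CH(OH): –OH on an sp³ carbon → alcohol (secondary).
  CH(CH2NH2): pendant –CH2NH2: N on sp³ C, no adjacent C=O → amine.
  CH(CH2NH2): pendant –CH2NH2: N on sp³ C, no adjacent C=O → amine.
  CH(CH2SH): pendant –CH2SH → thiol.
  CH(OH): –OH on an sp³ carbon → alcohol (secondary).
  CH(COBr): pendant –C(=O)X: carbonyl C bonded to C and halogen → acyl halide.
  CH(CH2OH): pendant –CH2OH on an sp³ backbone C → alcohol.
  CH2Cl: halogen on an sp³ carbon → alkyl halide.
Alcohol appears at: CH(OH), CH(OH), CH(OH), CH(CH2OH) → 4.

4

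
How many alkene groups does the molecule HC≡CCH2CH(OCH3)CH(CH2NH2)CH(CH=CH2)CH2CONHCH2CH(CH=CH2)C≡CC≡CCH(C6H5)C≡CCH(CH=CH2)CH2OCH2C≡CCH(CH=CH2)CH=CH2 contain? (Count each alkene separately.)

5

C≡C triple bond → alkyne.
pendant –OCH3: C–O–C with sp³ C, no adjacent C=O → ether.
pendant –CH2NH2: N on sp³ C, no adjacent C=O → amine.
pendant –CH=CH2: C=C double bond → alkene.
–C(=O)–N– linkage → amide (the N is not an amine).
pendant –CH=CH2: C=C double bond → alkene.
C≡C triple bond → alkyne.
C≡C triple bond → alkyne.
pendant –C6H5: benzene ring → arene.
C≡C triple bond → alkyne.
pendant –CH=CH2: C=C double bond → alkene.
C–O–C with sp³ carbons on both sides and no adjacent C=O → ether.
C≡C triple bond → alkyne.
pendant –CH=CH2: C=C double bond → alkene.
C=C double bond → alkene.
Alkene appears at: CH(CH=CH2), CH(CH=CH2), CH(CH=CH2), CH(CH=CH2), CH=CH2 → 5.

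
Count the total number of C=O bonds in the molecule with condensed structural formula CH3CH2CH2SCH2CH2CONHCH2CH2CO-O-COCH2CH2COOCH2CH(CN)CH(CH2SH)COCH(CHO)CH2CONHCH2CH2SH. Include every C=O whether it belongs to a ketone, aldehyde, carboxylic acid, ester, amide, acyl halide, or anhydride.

7

CH2CONHCH2: amide, 1 C=O (running total 1).
CH2CO-O-COCH2: anhydride, 2 C=O (running total 3).
CH2COOCH2: ester, 1 C=O (running total 4).
CO: ketone, 1 C=O (running total 5).
CH(CHO): aldehyde, 1 C=O (running total 6).
CH2CONHCH2: amide, 1 C=O (running total 7).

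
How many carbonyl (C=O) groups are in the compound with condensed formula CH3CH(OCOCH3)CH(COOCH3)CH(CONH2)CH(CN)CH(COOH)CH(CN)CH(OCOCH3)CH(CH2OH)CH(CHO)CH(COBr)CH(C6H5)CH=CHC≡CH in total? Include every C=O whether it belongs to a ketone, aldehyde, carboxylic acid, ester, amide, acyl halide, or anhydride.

CH(OCOCH3): ester, 1 C=O (running total 1).
CH(COOCH3): ester, 1 C=O (running total 2).
CH(CONH2): amide, 1 C=O (running total 3).
CH(COOH): carboxylic acid, 1 C=O (running total 4).
CH(OCOCH3): ester, 1 C=O (running total 5).
CH(CHO): aldehyde, 1 C=O (running total 6).
CH(COBr): acyl halide, 1 C=O (running total 7).

7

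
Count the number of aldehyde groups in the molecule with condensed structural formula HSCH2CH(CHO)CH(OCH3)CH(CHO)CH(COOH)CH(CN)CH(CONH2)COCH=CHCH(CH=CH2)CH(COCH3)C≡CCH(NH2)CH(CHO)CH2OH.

3

–SH on an sp³ carbon → thiol.
pendant –CHO: carbonyl C bonded to C and H → aldehyde.
pendant –OCH3: C–O–C with sp³ C, no adjacent C=O → ether.
pendant –CHO: carbonyl C bonded to C and H → aldehyde.
pendant –COOH: carbonyl C bonded to C and –OH → carboxylic acid.
pendant –C≡N: nitrile.
pendant –CONH2: carbonyl C bonded to C and N → amide.
–C(=O)– with carbon on both sides → ketone.
C=C double bond → alkene.
pendant –CH=CH2: C=C double bond → alkene.
pendant –COCH3: carbonyl C bonded to two carbons → ketone.
C≡C triple bond → alkyne.
–NH2 on an sp³ carbon with no adjacent C=O → amine.
pendant –CHO: carbonyl C bonded to C and H → aldehyde.
–OH on an sp³ carbon → alcohol.
Aldehyde appears at: CH(CHO), CH(CHO), CH(CHO) → 3.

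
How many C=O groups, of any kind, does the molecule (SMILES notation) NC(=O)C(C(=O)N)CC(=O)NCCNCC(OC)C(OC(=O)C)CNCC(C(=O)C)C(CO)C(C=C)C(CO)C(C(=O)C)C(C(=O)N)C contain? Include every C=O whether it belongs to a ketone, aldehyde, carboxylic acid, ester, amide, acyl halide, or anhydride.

7

H2NCO: amide, 1 C=O (running total 1).
CH(CONH2): amide, 1 C=O (running total 2).
CH2CONHCH2: amide, 1 C=O (running total 3).
CH(OCOCH3): ester, 1 C=O (running total 4).
CH(COCH3): ketone, 1 C=O (running total 5).
CH(COCH3): ketone, 1 C=O (running total 6).
CH(CONH2): amide, 1 C=O (running total 7).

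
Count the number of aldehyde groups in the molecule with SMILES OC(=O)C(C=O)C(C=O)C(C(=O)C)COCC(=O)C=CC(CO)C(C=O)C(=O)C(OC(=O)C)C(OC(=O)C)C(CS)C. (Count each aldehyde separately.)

–COOH: carbonyl C bonded to –OH and C → carboxylic acid (the –OH is not a separate alcohol).
pendant –CHO: carbonyl C bonded to C and H → aldehyde.
pendant –CHO: carbonyl C bonded to C and H → aldehyde.
pendant –COCH3: carbonyl C bonded to two carbons → ketone.
C–O–C with sp³ carbons on both sides and no adjacent C=O → ether.
–C(=O)– with carbon on both sides → ketone.
C=C double bond → alkene.
pendant –CH2OH on an sp³ backbone C → alcohol.
pendant –CHO: carbonyl C bonded to C and H → aldehyde.
–C(=O)– with carbon on both sides → ketone.
pendant –OC(=O)CH3: an acyloxy group → ester.
pendant –OC(=O)CH3: an acyloxy group → ester.
pendant –CH2SH → thiol.
Aldehyde appears at: CH(CHO), CH(CHO), CH(CHO) → 3.

3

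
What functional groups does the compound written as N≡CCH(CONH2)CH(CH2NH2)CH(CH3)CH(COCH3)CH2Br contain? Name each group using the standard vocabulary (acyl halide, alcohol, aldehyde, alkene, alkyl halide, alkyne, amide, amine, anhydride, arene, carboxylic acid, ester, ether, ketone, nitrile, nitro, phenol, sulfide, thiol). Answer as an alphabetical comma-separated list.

Working along the chain:
  N≡C: N≡C–: carbon triple-bonded to nitrogen → nitrile.
  CH(CONH2): pendant –CONH2: carbonyl C bonded to C and N → amide.
  CH(CH2NH2): pendant –CH2NH2: N on sp³ C, no adjacent C=O → amine.
  CH(COCH3): pendant –COCH3: carbonyl C bonded to two carbons → ketone.
  CH2Br: halogen on an sp³ carbon → alkyl halide.

alkyl halide, amide, amine, ketone, nitrile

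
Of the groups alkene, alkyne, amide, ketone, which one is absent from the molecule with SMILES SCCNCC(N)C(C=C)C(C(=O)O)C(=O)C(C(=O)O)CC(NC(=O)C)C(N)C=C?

amide: present (CH(NHCOCH3) — pendant –NHC(=O)CH3: N bonded to a carbonyl → amide (not amine)).
alkene: present (CH(CH=CH2) — pendant –CH=CH2: C=C double bond → alkene).
ketone: present (CO — –C(=O)– with carbon on both sides → ketone).
alkyne: no segment matches this pattern.

alkyne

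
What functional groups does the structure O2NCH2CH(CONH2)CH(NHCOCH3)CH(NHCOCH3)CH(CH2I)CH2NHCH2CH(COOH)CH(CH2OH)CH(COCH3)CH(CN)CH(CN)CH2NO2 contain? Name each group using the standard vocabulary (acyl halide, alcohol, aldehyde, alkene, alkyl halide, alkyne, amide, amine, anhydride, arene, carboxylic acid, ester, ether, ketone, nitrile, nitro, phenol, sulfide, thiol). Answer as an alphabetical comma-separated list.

Working along the chain:
  O2NCH2: –NO2 on carbon → nitro group.
  CH(CONH2): pendant –CONH2: carbonyl C bonded to C and N → amide.
  CH(NHCOCH3): pendant –NHC(=O)CH3: N bonded to a carbonyl → amide (not amine).
  CH(NHCOCH3): pendant –NHC(=O)CH3: N bonded to a carbonyl → amide (not amine).
  CH(CH2I): pendant –CH2X: halogen on sp³ carbon → alkyl halide.
  CH2NHCH2: C–N–C with sp³ carbons and no adjacent C=O → amine (secondary).
  CH(COOH): pendant –COOH: carbonyl C bonded to C and –OH → carboxylic acid.
  CH(CH2OH): pendant –CH2OH on an sp³ backbone C → alcohol.
  CH(COCH3): pendant –COCH3: carbonyl C bonded to two carbons → ketone.
  CH(CN): pendant –C≡N: nitrile.
  CH(CN): pendant –C≡N: nitrile.
  CH2NO2: –NO2 on carbon → nitro group.

alcohol, alkyl halide, amide, amine, carboxylic acid, ketone, nitrile, nitro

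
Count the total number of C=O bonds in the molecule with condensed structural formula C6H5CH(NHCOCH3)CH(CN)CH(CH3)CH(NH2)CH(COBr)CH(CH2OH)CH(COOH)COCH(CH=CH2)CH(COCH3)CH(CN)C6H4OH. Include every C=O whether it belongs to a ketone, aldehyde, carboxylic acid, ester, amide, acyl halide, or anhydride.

CH(NHCOCH3): amide, 1 C=O (running total 1).
CH(COBr): acyl halide, 1 C=O (running total 2).
CH(COOH): carboxylic acid, 1 C=O (running total 3).
CO: ketone, 1 C=O (running total 4).
CH(COCH3): ketone, 1 C=O (running total 5).

5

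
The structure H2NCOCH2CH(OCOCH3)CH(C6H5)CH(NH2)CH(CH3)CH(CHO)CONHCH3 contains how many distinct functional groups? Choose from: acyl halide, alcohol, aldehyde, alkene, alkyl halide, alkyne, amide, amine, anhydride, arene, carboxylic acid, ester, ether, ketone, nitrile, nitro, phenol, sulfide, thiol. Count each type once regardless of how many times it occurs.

5

Working along the chain:
  H2NCO: –C(=O)NH2: carbonyl C bonded to C and to N → amide (the N is not a separate amine).
  CH(OCOCH3): pendant –OC(=O)CH3: an acyloxy group → ester.
  CH(C6H5): pendant –C6H5: benzene ring → arene.
  CH(NH2): –NH2 on an sp³ carbon with no adjacent C=O → amine.
  CH(CHO): pendant –CHO: carbonyl C bonded to C and H → aldehyde.
  CONHCH3: –C(=O)NHCH3: carbonyl C bonded to C and to N → amide (the N is not an amine).
Distinct types present: aldehyde, amide, amine, arene, ester.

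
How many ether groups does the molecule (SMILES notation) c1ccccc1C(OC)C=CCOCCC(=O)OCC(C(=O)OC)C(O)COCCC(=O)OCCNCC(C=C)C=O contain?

3

Taking each segment in turn:
  C6H5: C6H5– phenyl ring → arene.
  CH(OCH3): pendant –OCH3: C–O–C with sp³ C, no adjacent C=O → ether.
  CH=CH: C=C double bond → alkene.
  CH2OCH2: C–O–C with sp³ carbons on both sides and no adjacent C=O → ether.
  CH2COOCH2: –C(=O)–O–C with C on the carbonyl side → ester.
  CH(COOCH3): pendant –COOCH3: carbonyl C bonded to C and –OCH3 → ester.
  CH(OH): –OH on an sp³ carbon → alcohol (secondary).
  CH2OCH2: C–O–C with sp³ carbons on both sides and no adjacent C=O → ether.
  CH2COOCH2: –C(=O)–O–C with C on the carbonyl side → ester.
  CH2NHCH2: C–N–C with sp³ carbons and no adjacent C=O → amine (secondary).
  CH(CH=CH2): pendant –CH=CH2: C=C double bond → alkene.
  CHO: terminal –CHO: carbonyl C bonded to H and C → aldehyde.
Ether appears at: CH(OCH3), CH2OCH2, CH2OCH2 → 3.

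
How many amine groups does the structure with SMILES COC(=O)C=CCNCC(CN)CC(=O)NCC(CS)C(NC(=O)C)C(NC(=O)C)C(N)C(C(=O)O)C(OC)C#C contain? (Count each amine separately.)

3

Taking each segment in turn:
  CH3OOC: CH3O–C(=O)–: carbonyl C bonded to C and to –OCH3 → ester (not ketone + ether).
  CH=CH: C=C double bond → alkene.
  CH2NHCH2: C–N–C with sp³ carbons and no adjacent C=O → amine (secondary).
  CH(CH2NH2): pendant –CH2NH2: N on sp³ C, no adjacent C=O → amine.
  CH2CONHCH2: –C(=O)–N– linkage → amide (the N is not an amine).
  CH(CH2SH): pendant –CH2SH → thiol.
  CH(NHCOCH3): pendant –NHC(=O)CH3: N bonded to a carbonyl → amide (not amine).
  CH(NHCOCH3): pendant –NHC(=O)CH3: N bonded to a carbonyl → amide (not amine).
  CH(NH2): –NH2 on an sp³ carbon with no adjacent C=O → amine.
  CH(COOH): pendant –COOH: carbonyl C bonded to C and –OH → carboxylic acid.
  CH(OCH3): pendant –OCH3: C–O–C with sp³ C, no adjacent C=O → ether.
  C≡CH: C≡C triple bond → alkyne.
Amine appears at: CH2NHCH2, CH(CH2NH2), CH(NH2) → 3.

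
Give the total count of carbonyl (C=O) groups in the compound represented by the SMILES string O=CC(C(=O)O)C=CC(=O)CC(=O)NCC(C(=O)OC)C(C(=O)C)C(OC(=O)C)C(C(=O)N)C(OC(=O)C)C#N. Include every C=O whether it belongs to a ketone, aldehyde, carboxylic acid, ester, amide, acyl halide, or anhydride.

OHC: aldehyde, 1 C=O (running total 1).
CH(COOH): carboxylic acid, 1 C=O (running total 2).
CO: ketone, 1 C=O (running total 3).
CH2CONHCH2: amide, 1 C=O (running total 4).
CH(COOCH3): ester, 1 C=O (running total 5).
CH(COCH3): ketone, 1 C=O (running total 6).
CH(OCOCH3): ester, 1 C=O (running total 7).
CH(CONH2): amide, 1 C=O (running total 8).
CH(OCOCH3): ester, 1 C=O (running total 9).

9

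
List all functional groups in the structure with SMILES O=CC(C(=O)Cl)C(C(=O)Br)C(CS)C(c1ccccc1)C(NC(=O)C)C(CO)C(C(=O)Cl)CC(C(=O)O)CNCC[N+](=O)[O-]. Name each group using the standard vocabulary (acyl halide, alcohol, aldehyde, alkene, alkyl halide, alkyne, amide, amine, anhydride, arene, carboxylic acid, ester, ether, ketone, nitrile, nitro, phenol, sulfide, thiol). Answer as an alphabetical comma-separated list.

acyl halide, alcohol, aldehyde, amide, amine, arene, carboxylic acid, nitro, thiol

terminal –CHO: carbonyl C bonded to H and C → aldehyde.
pendant –C(=O)X: carbonyl C bonded to C and halogen → acyl halide.
pendant –C(=O)X: carbonyl C bonded to C and halogen → acyl halide.
pendant –CH2SH → thiol.
pendant –C6H5: benzene ring → arene.
pendant –NHC(=O)CH3: N bonded to a carbonyl → amide (not amine).
pendant –CH2OH on an sp³ backbone C → alcohol.
pendant –C(=O)X: carbonyl C bonded to C and halogen → acyl halide.
pendant –COOH: carbonyl C bonded to C and –OH → carboxylic acid.
C–N–C with sp³ carbons and no adjacent C=O → amine (secondary).
–NO2 on carbon → nitro group.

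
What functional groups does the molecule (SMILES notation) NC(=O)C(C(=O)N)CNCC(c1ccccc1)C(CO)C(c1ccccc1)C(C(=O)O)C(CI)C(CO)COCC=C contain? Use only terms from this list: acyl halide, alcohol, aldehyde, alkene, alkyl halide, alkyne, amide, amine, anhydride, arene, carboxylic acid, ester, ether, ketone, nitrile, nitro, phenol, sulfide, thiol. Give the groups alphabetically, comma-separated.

alcohol, alkene, alkyl halide, amide, amine, arene, carboxylic acid, ether

–C(=O)NH2: carbonyl C bonded to C and to N → amide (the N is not a separate amine).
pendant –CONH2: carbonyl C bonded to C and N → amide.
C–N–C with sp³ carbons and no adjacent C=O → amine (secondary).
pendant –C6H5: benzene ring → arene.
pendant –CH2OH on an sp³ backbone C → alcohol.
pendant –C6H5: benzene ring → arene.
pendant –COOH: carbonyl C bonded to C and –OH → carboxylic acid.
pendant –CH2X: halogen on sp³ carbon → alkyl halide.
pendant –CH2OH on an sp³ backbone C → alcohol.
C–O–C with sp³ carbons on both sides and no adjacent C=O → ether.
C=C double bond → alkene.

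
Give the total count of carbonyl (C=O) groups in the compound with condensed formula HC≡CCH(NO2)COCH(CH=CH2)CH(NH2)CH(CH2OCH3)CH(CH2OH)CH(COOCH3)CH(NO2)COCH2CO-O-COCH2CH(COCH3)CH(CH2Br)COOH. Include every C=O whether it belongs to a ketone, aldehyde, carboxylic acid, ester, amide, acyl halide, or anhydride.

CO: ketone, 1 C=O (running total 1).
CH(COOCH3): ester, 1 C=O (running total 2).
CO: ketone, 1 C=O (running total 3).
CH2CO-O-COCH2: anhydride, 2 C=O (running total 5).
CH(COCH3): ketone, 1 C=O (running total 6).
COOH: carboxylic acid, 1 C=O (running total 7).

7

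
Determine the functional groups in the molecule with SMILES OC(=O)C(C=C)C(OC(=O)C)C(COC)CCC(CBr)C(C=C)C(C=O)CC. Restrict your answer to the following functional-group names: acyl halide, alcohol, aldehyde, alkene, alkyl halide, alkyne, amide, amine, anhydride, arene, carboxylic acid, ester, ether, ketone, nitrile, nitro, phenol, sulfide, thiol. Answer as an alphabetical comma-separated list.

aldehyde, alkene, alkyl halide, carboxylic acid, ester, ether

–COOH: carbonyl C bonded to –OH and C → carboxylic acid (the –OH is not a separate alcohol).
pendant –CH=CH2: C=C double bond → alkene.
pendant –OC(=O)CH3: an acyloxy group → ester.
pendant –CH2OCH3: C–O–C linkage → ether.
pendant –CH2X: halogen on sp³ carbon → alkyl halide.
pendant –CH=CH2: C=C double bond → alkene.
pendant –CHO: carbonyl C bonded to C and H → aldehyde.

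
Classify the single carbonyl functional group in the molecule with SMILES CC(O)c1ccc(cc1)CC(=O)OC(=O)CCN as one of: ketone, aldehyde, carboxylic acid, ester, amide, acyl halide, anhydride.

anhydride

The carbonyl is in the CH2CO-O-COCH2 segment: two acyl groups sharing one oxygen, –C(=O)–O–C(=O)– → anhydride.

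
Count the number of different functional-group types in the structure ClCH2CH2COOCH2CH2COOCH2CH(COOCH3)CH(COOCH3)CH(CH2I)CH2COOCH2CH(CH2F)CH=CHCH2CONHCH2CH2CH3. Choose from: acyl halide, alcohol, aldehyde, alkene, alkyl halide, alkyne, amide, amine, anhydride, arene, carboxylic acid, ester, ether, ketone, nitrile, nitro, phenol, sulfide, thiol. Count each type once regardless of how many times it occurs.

4

halogen on an sp³ carbon → alkyl halide.
–C(=O)–O–C with C on the carbonyl side → ester.
–C(=O)–O–C with C on the carbonyl side → ester.
pendant –COOCH3: carbonyl C bonded to C and –OCH3 → ester.
pendant –COOCH3: carbonyl C bonded to C and –OCH3 → ester.
pendant –CH2X: halogen on sp³ carbon → alkyl halide.
–C(=O)–O–C with C on the carbonyl side → ester.
pendant –CH2X: halogen on sp³ carbon → alkyl halide.
C=C double bond → alkene.
–C(=O)–N– linkage → amide (the N is not an amine).
Distinct types present: alkene, alkyl halide, amide, ester.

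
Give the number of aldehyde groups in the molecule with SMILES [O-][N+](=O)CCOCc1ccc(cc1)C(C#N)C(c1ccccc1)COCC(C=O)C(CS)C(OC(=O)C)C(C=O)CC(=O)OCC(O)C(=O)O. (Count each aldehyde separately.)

Working along the chain:
  O2NCH2: –NO2 on carbon → nitro group.
  CH2OCH2: C–O–C with sp³ carbons on both sides and no adjacent C=O → ether.
  C6H4: para-disubstituted benzene ring → arene.
  CH(CN): pendant –C≡N: nitrile.
  CH(C6H5): pendant –C6H5: benzene ring → arene.
  CH2OCH2: C–O–C with sp³ carbons on both sides and no adjacent C=O → ether.
  CH(CHO): pendant –CHO: carbonyl C bonded to C and H → aldehyde.
  CH(CH2SH): pendant –CH2SH → thiol.
  CH(OCOCH3): pendant –OC(=O)CH3: an acyloxy group → ester.
  CH(CHO): pendant –CHO: carbonyl C bonded to C and H → aldehyde.
  CH2COOCH2: –C(=O)–O–C with C on the carbonyl side → ester.
  CH(OH): –OH on an sp³ carbon → alcohol (secondary).
  COOH: –COOH: carbonyl C bonded to –OH and C → carboxylic acid (the –OH is not a separate alcohol).
Aldehyde appears at: CH(CHO), CH(CHO) → 2.

2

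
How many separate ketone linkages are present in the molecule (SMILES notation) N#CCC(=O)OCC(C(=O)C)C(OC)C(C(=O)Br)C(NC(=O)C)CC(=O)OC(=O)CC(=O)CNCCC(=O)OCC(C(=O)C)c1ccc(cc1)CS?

3

N≡C–: carbon triple-bonded to nitrogen → nitrile.
–C(=O)–O–C with C on the carbonyl side → ester.
pendant –COCH3: carbonyl C bonded to two carbons → ketone.
pendant –OCH3: C–O–C with sp³ C, no adjacent C=O → ether.
pendant –C(=O)X: carbonyl C bonded to C and halogen → acyl halide.
pendant –NHC(=O)CH3: N bonded to a carbonyl → amide (not amine).
two acyl groups sharing one oxygen, –C(=O)–O–C(=O)– → anhydride.
–C(=O)– with carbon on both sides → ketone.
C–N–C with sp³ carbons and no adjacent C=O → amine (secondary).
–C(=O)–O–C with C on the carbonyl side → ester.
pendant –COCH3: carbonyl C bonded to two carbons → ketone.
para-disubstituted benzene ring → arene.
–SH on an sp³ carbon → thiol.
Ketone appears at: CH(COCH3), CO, CH(COCH3) → 3.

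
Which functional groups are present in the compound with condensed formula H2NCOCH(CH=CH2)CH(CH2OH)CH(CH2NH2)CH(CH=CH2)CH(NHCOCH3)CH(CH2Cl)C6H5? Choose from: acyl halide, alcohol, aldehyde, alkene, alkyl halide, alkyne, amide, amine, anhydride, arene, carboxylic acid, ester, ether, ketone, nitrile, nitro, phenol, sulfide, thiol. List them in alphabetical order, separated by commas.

–C(=O)NH2: carbonyl C bonded to C and to N → amide (the N is not a separate amine).
pendant –CH=CH2: C=C double bond → alkene.
pendant –CH2OH on an sp³ backbone C → alcohol.
pendant –CH2NH2: N on sp³ C, no adjacent C=O → amine.
pendant –CH=CH2: C=C double bond → alkene.
pendant –NHC(=O)CH3: N bonded to a carbonyl → amide (not amine).
pendant –CH2X: halogen on sp³ carbon → alkyl halide.
–C6H5 phenyl ring → arene.

alcohol, alkene, alkyl halide, amide, amine, arene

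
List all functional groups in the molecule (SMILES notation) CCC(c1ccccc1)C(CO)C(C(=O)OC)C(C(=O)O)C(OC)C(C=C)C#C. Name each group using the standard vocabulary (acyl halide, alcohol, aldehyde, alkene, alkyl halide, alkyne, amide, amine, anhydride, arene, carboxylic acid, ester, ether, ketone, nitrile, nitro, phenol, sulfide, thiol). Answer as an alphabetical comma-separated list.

alcohol, alkene, alkyne, arene, carboxylic acid, ester, ether

Working along the chain:
  CH(C6H5): pendant –C6H5: benzene ring → arene.
  CH(CH2OH): pendant –CH2OH on an sp³ backbone C → alcohol.
  CH(COOCH3): pendant –COOCH3: carbonyl C bonded to C and –OCH3 → ester.
  CH(COOH): pendant –COOH: carbonyl C bonded to C and –OH → carboxylic acid.
  CH(OCH3): pendant –OCH3: C–O–C with sp³ C, no adjacent C=O → ether.
  CH(CH=CH2): pendant –CH=CH2: C=C double bond → alkene.
  C≡CH: C≡C triple bond → alkyne.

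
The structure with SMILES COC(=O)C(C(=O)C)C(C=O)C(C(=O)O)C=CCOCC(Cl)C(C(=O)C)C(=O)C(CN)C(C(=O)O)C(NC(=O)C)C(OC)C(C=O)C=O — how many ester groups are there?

1

Working along the chain:
  CH3OOC: CH3O–C(=O)–: carbonyl C bonded to C and to –OCH3 → ester (not ketone + ether).
  CH(COCH3): pendant –COCH3: carbonyl C bonded to two carbons → ketone.
  CH(CHO): pendant –CHO: carbonyl C bonded to C and H → aldehyde.
  CH(COOH): pendant –COOH: carbonyl C bonded to C and –OH → carboxylic acid.
  CH=CH: C=C double bond → alkene.
  CH2OCH2: C–O–C with sp³ carbons on both sides and no adjacent C=O → ether.
  CH(Cl): halogen on an sp³ carbon → alkyl halide.
  CH(COCH3): pendant –COCH3: carbonyl C bonded to two carbons → ketone.
  CO: –C(=O)– with carbon on both sides → ketone.
  CH(CH2NH2): pendant –CH2NH2: N on sp³ C, no adjacent C=O → amine.
  CH(COOH): pendant –COOH: carbonyl C bonded to C and –OH → carboxylic acid.
  CH(NHCOCH3): pendant –NHC(=O)CH3: N bonded to a carbonyl → amide (not amine).
  CH(OCH3): pendant –OCH3: C–O–C with sp³ C, no adjacent C=O → ether.
  CH(CHO): pendant –CHO: carbonyl C bonded to C and H → aldehyde.
  CHO: terminal –CHO: carbonyl C bonded to H and C → aldehyde.
Ester appears at: CH3OOC → 1.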